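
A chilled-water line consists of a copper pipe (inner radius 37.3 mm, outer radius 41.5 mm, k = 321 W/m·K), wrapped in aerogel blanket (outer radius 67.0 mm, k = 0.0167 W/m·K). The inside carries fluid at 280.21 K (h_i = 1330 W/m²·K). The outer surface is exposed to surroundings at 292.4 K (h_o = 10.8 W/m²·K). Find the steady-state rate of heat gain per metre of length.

Q' = 2.55 W/m

Treat each layer as a resistance in series:
  R'_conv,in = 1/(2πr h) = 1/(2π·0.0373·1330) = 0.003208 m·K/W
  R'_copper = ln(0.0415/0.0373)/(2πk) = 0.1067/(2π·321) = 5.290×10^-5 m·K/W
  R'_aerogel blanket = ln(0.0670/0.0415)/(2πk) = 0.4790/(2π·0.0167) = 4.565 m·K/W
  R'_conv,out = 1/(2πr h) = 1/(2π·0.0670·10.8) = 0.2199 m·K/W
ΣR = 0.003208 + 5.290×10^-5 + 4.565 + 0.2199 = 4.788 m·K/W
Q' = ΔT/ΣR = (280.21 K − 292.4 K)/4.788 = -2.55 W/m
(Negative Q' ⇒ heat flows inward; heat gain = 2.55 W/m.)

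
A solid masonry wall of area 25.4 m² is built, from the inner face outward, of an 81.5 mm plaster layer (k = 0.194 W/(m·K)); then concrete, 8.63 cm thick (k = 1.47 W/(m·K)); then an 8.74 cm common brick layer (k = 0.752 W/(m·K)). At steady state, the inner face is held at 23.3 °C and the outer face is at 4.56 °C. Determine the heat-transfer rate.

Q = 800 W

Series thermal resistances, inner to outer:
  R_plaster = L/(kA) = 0.0815/(0.194·25.4) = 0.01654 K/W
  R_concrete = L/(kA) = 0.0863/(1.47·25.4) = 0.002311 K/W
  R_common brick = L/(kA) = 0.0874/(0.752·25.4) = 0.004576 K/W
ΣR = 0.01654 + 0.002311 + 0.004576 = 0.02343 K/W
Q = ΔT/ΣR = (23.3 °C − 4.56 °C)/0.02343 = 800 W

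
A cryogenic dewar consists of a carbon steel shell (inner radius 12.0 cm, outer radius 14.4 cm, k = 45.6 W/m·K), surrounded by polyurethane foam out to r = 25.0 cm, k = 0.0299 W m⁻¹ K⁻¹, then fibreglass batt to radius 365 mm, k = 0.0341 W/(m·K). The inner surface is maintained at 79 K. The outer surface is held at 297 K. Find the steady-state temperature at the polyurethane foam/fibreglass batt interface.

T = 237.5 K

Series thermal resistances, inner to outer:
  R_carbon steel = (1/0.120 − 1/0.144)/(4πk) = 1.389/(4π·45.6) = 0.002424 K/W
  R_polyurethane foam = (1/0.144 − 1/0.250)/(4πk) = 2.944/(4π·0.0299) = 7.837 K/W
  R_fibreglass batt = (1/0.250 − 1/0.365)/(4πk) = 1.260/(4π·0.0341) = 2.941 K/W
ΣR = 0.002424 + 7.837 + 2.941 = 10.78 K/W
Q = ΔT/ΣR = (79 K − 297 K)/10.78 = -20.22 W
From the inner boundary to the polyurethane foam/fibreglass batt interface, ΣR_partial = 7.839 K/W.
T_interface = T_in − Q·ΣR_partial = 79 K − (-20.22)(7.839) = 237.5 K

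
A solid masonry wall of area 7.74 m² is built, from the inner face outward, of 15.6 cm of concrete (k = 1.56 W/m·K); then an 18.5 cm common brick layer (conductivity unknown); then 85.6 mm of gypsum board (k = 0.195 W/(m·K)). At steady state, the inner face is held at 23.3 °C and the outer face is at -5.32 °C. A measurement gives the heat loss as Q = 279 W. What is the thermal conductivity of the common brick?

k = 0.725 W/m·K

ΣR = ΔT/Q = |23.3 − -5.32|/279 = 0.1026 K/W
Known resistances:
  R_concrete = L/(kA) = 0.156/(1.56·7.74) = 0.01292 K/W
  R_gypsum board = L/(kA) = 0.0856/(0.195·7.74) = 0.05672 K/W
R_common brick = ΣR − ΣR_known = 0.1026 − 0.06964 = 0.03296 K/W
L/(kA) = 0.03296 ⇒ k = 0.185/(0.03296·7.74) = 0.725 W/m·K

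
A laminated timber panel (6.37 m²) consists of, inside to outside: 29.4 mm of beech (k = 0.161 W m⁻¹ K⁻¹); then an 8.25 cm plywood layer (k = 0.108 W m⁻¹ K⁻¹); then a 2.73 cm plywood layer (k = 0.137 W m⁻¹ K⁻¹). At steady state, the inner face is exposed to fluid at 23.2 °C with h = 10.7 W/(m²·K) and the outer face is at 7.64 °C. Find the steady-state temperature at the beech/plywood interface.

T = 19.7 °C

Resistance network (inner→outer):
  R_conv,in = 1/(hA) = 1/(10.7·6.37) = 0.01467 K/W
  R_beech = L/(kA) = 0.0294/(0.161·6.37) = 0.02867 K/W
  R_plywood = L/(kA) = 0.0825/(0.108·6.37) = 0.1199 K/W
  R_plywood = L/(kA) = 0.0273/(0.137·6.37) = 0.03128 K/W
ΣR = 0.01467 + 0.02867 + 0.1199 + 0.03128 = 0.1945 K/W
Q = ΔT/ΣR = (23.2 °C − 7.64 °C)/0.1945 = 80.00 W
From the inner boundary to the beech/plywood interface, ΣR_partial = 0.04334 K/W.
T_interface = T_in − Q·ΣR_partial = 23.2 °C − (80.00)(0.04334) = 19.7 °C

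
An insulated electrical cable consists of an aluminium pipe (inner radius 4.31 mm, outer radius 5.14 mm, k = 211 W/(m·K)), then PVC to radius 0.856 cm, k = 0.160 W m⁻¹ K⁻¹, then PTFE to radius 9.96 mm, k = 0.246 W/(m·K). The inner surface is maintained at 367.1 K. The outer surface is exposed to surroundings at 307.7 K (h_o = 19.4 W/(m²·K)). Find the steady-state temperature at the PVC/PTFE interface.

Resistance network (inner→outer):
  R'_aluminium = ln(0.00514/0.00431)/(2πk) = 0.1761/(2π·211) = 1.328×10^-4 m·K/W
  R'_PVC = ln(0.00856/0.00514)/(2πk) = 0.5100/(2π·0.160) = 0.5074 m·K/W
  R'_PTFE = ln(0.00996/0.00856)/(2πk) = 0.1515/(2π·0.246) = 0.09800 m·K/W
  R'_conv,out = 1/(2πr h) = 1/(2π·0.00996·19.4) = 0.8237 m·K/W
ΣR = 1.328×10^-4 + 0.5074 + 0.09800 + 0.8237 = 1.429 m·K/W
Q' = ΔT/ΣR = (367.1 K − 307.7 K)/1.429 = 41.57 W/m
From the inner boundary to the PVC/PTFE interface, ΣR_partial = 0.5075 m·K/W.
T_interface = T_in − Q'·ΣR_partial = 367.1 K − (41.57)(0.5075) = 346.0 K

T = 346.0 K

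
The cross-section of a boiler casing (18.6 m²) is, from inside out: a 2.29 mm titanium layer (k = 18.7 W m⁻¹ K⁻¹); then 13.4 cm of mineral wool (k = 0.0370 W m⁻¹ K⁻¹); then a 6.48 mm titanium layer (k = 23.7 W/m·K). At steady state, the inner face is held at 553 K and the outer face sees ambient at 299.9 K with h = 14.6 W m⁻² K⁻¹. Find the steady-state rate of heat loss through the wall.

Treat each layer as a resistance in series:
  R_titanium = L/(kA) = 0.00229/(18.7·18.6) = 6.584×10^-6 K/W
  R_mineral wool = L/(kA) = 0.134/(0.0370·18.6) = 0.1947 K/W
  R_titanium = L/(kA) = 0.00648/(23.7·18.6) = 1.470×10^-5 K/W
  R_conv,out = 1/(hA) = 1/(14.6·18.6) = 0.003682 K/W
ΣR = 6.584×10^-6 + 0.1947 + 1.470×10^-5 + 0.003682 = 0.1984 K/W
Q = ΔT/ΣR = (553 K − 299.9 K)/0.1984 = 1280 W

Q = 1280 W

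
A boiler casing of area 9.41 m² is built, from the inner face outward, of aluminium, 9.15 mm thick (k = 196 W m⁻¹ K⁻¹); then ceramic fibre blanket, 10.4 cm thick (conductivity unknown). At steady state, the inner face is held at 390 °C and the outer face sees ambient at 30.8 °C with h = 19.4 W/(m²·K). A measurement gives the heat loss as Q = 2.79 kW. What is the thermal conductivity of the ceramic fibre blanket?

k = 0.0897 W/m·K

ΣR = ΔT/Q = |390 − 30.8|/2790 = 0.1287 K/W
Known resistances:
  R_aluminium = L/(kA) = 0.00915/(196·9.41) = 4.961×10^-6 K/W
  R_conv,out = 1/(hA) = 1/(19.4·9.41) = 0.005478 K/W
R_ceramic fibre blanket = ΣR − ΣR_known = 0.1287 − 0.005483 = 0.1232 K/W
L/(kA) = 0.1232 ⇒ k = 0.104/(0.1232·9.41) = 0.0897 W/m·K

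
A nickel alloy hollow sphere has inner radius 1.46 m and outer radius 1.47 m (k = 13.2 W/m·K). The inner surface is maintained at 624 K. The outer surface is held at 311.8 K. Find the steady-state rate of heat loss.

Q = 4πk·ΔT/(1/r₁ − 1/r₂) = 4π × 13.2 × 312.2 / (1/1.46 − 1/1.47) = 1.11×10^7 W

Q = 11100 kW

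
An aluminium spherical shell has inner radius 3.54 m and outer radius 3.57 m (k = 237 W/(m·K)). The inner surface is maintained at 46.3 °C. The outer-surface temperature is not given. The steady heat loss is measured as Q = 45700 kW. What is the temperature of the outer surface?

Series resistances:
  R_aluminium = (1/3.54 − 1/3.57)/(4πk) = 0.002374/(4π·237) = 7.971×10^-7 K/W
ΣR = 7.971×10^-7 K/W
ΔT = Q·ΣR = 4.57×10^7 × 7.971×10^-7 = 36.43 K
Heat flows outward, so T_out = T_in − ΔT = 46.3 − 36.43 = 9.87 °C

T_out = 9.87 °C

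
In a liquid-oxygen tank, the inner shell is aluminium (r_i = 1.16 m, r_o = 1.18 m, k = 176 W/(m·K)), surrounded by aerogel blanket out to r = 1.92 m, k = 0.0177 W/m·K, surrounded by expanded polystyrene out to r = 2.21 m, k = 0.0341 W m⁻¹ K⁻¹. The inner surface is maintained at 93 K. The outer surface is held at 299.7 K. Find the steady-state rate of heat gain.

Q = 127 W

Series thermal resistances, inner to outer:
  R_aluminium = (1/1.16 − 1/1.18)/(4πk) = 0.01461/(4π·176) = 6.606×10^-6 K/W
  R_aerogel blanket = (1/1.18 − 1/1.92)/(4πk) = 0.3266/(4π·0.0177) = 1.468 K/W
  R_expanded polystyrene = (1/1.92 − 1/2.21)/(4πk) = 0.06834/(4π·0.0341) = 0.1595 K/W
ΣR = 6.606×10^-6 + 1.468 + 0.1595 = 1.628 K/W
Q = ΔT/ΣR = (93 K − 299.7 K)/1.628 = -127 W
(Negative Q ⇒ heat flows inward; heat gain = 127 W.)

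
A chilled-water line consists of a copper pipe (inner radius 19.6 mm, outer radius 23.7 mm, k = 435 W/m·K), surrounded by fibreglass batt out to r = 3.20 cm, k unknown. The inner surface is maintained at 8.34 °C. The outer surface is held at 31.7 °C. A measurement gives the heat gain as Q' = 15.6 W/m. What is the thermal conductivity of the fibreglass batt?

ΣR = ΔT/Q' = |8.34 − 31.7|/15.6 = 1.497 m·K/W
Known resistances:
  R'_copper = ln(0.0237/0.0196)/(2πk) = 0.1899/(2π·435) = 6.950×10^-5 m·K/W
R_fibreglass batt = ΣR − ΣR_known = 1.497 − 6.950×10^-5 = 1.497 m·K/W
ln(r₂/r₁)/(2πk) = 1.497 ⇒ k = 0.3003/(2π·1.497) = 0.0319 W/m·K

k = 0.0319 W/m·K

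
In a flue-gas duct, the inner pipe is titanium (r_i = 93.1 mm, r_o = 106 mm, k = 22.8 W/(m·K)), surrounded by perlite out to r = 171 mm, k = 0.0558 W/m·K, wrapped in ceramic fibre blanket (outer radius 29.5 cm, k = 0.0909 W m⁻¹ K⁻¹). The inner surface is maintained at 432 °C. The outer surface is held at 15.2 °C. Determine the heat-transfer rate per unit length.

Q' = 180 W/m

Treat each layer as a resistance in series:
  R'_titanium = ln(0.106/0.0931)/(2πk) = 0.1298/(2π·22.8) = 9.058×10^-4 m·K/W
  R'_perlite = ln(0.171/0.106)/(2πk) = 0.4782/(2π·0.0558) = 1.364 m·K/W
  R'_ceramic fibre blanket = ln(0.295/0.171)/(2πk) = 0.5453/(2π·0.0909) = 0.9548 m·K/W
ΣR = 9.058×10^-4 + 1.364 + 0.9548 = 2.320 m·K/W
Q' = ΔT/ΣR = (432 °C − 15.2 °C)/2.320 = 180 W/m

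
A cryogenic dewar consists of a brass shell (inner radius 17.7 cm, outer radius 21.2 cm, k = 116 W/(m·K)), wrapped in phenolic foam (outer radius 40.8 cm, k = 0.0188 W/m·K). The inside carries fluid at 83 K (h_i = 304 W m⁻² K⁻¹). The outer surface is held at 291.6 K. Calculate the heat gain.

Q = 21.7 W

Resistance network (inner→outer):
  R_conv,in = 1/(4πr²h) = 1/(4π·0.177²·304) = 0.008355 K/W
  R_brass = (1/0.177 − 1/0.212)/(4πk) = 0.9327/(4π·116) = 6.399×10^-4 K/W
  R_phenolic foam = (1/0.212 − 1/0.408)/(4πk) = 2.266/(4π·0.0188) = 9.592 K/W
ΣR = 0.008355 + 6.399×10^-4 + 9.592 = 9.601 K/W
Q = ΔT/ΣR = (83 K − 291.6 K)/9.601 = -21.7 W
(Negative Q ⇒ heat flows inward; heat gain = 21.7 W.)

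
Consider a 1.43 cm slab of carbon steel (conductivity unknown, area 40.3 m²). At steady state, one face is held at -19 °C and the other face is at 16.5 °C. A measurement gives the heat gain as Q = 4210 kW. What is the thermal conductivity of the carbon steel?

ΣR = ΔT/Q = |-19 − 16.5|/4.21×10^6 = 8.432×10^-6 K/W
L/(kA) = 8.432×10^-6 ⇒ k = 0.0143/(8.432×10^-6·40.3) = 42.1 W/m·K

k = 42.1 W/m·K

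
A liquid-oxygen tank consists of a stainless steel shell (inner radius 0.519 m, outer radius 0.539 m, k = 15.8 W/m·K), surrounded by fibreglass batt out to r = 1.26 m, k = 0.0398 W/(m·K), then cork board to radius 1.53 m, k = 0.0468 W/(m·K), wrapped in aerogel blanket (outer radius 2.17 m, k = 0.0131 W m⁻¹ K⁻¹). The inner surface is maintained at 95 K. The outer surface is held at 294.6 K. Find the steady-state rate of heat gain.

Treat each layer as a resistance in series:
  R_stainless steel = (1/0.519 − 1/0.539)/(4πk) = 0.07149/(4π·15.8) = 3.601×10^-4 K/W
  R_fibreglass batt = (1/0.539 − 1/1.26)/(4πk) = 1.062/(4π·0.0398) = 2.123 K/W
  R_cork board = (1/1.26 − 1/1.53)/(4πk) = 0.1401/(4π·0.0468) = 0.2381 K/W
  R_aerogel blanket = (1/1.53 − 1/2.17)/(4πk) = 0.1928/(4π·0.0131) = 1.171 K/W
ΣR = 3.601×10^-4 + 2.123 + 0.2381 + 1.171 = 3.532 K/W
Q = ΔT/ΣR = (95 K − 294.6 K)/3.532 = -56.5 W
(Negative Q ⇒ heat flows inward; heat gain = 56.5 W.)

Q = 56.5 W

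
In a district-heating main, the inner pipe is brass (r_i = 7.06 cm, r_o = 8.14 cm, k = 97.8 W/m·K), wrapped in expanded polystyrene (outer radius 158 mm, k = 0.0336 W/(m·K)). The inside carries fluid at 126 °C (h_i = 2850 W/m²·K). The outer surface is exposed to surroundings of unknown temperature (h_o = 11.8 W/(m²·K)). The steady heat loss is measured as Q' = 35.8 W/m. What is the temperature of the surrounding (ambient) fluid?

Sum the resistances:
  R'_conv,in = 1/(2πr h) = 1/(2π·0.0706·2850) = 7.910×10^-4 m·K/W
  R'_brass = ln(0.0814/0.0706)/(2πk) = 0.1423/(2π·97.8) = 2.316×10^-4 m·K/W
  R'_expanded polystyrene = ln(0.158/0.0814)/(2πk) = 0.6632/(2π·0.0336) = 3.142 m·K/W
  R'_conv,out = 1/(2πr h) = 1/(2π·0.158·11.8) = 0.08537 m·K/W
ΣR = 3.228 m·K/W
ΔT = Q'·ΣR = 35.8 × 3.228 = 115.6 K
Heat flows outward, so T_out = T_in − ΔT = 126 − 115.6 = 10.4 °C

T_out = 10.4 °C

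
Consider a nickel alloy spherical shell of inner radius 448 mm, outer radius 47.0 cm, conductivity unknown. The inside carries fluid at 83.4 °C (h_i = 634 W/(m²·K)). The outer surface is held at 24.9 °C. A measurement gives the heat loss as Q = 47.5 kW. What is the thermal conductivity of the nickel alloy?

ΣR = ΔT/Q = |83.4 − 24.9|/47500 = 0.001232 K/W
Known resistances:
  R_conv,in = 1/(4πr²h) = 1/(4π·0.448²·634) = 6.254×10^-4 K/W
R_nickel alloy = ΣR − ΣR_known = 0.001232 − 6.254×10^-4 = 6.066×10^-4 K/W
(1/r₁−1/r₂)/(4πk) = 6.066×10^-4 ⇒ k = 0.1045/(4π·6.066×10^-4) = 13.7 W/m·K

k = 13.7 W/m·K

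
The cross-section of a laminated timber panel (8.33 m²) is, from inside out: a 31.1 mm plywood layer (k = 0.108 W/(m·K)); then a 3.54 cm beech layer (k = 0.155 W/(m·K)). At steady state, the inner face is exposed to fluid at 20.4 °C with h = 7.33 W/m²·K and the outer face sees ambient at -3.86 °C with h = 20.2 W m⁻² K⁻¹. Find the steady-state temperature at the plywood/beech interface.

T = 5.74 °C

Treat each layer as a resistance in series:
  R_conv,in = 1/(hA) = 1/(7.33·8.33) = 0.01638 K/W
  R_plywood = L/(kA) = 0.0311/(0.108·8.33) = 0.03457 K/W
  R_beech = L/(kA) = 0.0354/(0.155·8.33) = 0.02742 K/W
  R_conv,out = 1/(hA) = 1/(20.2·8.33) = 0.005943 K/W
ΣR = 0.01638 + 0.03457 + 0.02742 + 0.005943 = 0.08431 K/W
Q = ΔT/ΣR = (20.4 °C − -3.86 °C)/0.08431 = 287.7 W
From the inner boundary to the plywood/beech interface, ΣR_partial = 0.05095 K/W.
T_interface = T_in − Q·ΣR_partial = 20.4 °C − (287.7)(0.05095) = 5.74 °C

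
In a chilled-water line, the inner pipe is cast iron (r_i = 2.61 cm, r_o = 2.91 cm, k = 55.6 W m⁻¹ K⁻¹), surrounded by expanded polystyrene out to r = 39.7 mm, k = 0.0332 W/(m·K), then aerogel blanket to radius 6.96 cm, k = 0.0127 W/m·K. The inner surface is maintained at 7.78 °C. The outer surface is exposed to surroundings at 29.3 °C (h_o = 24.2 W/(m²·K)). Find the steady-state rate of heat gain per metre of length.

Q' = 2.50 W/m

Resistance network (inner→outer):
  R'_cast iron = ln(0.0291/0.0261)/(2πk) = 0.1088/(2π·55.6) = 3.114×10^-4 m·K/W
  R'_expanded polystyrene = ln(0.0397/0.0291)/(2πk) = 0.3106/(2π·0.0332) = 1.489 m·K/W
  R'_aerogel blanket = ln(0.0696/0.0397)/(2πk) = 0.5614/(2π·0.0127) = 7.036 m·K/W
  R'_conv,out = 1/(2πr h) = 1/(2π·0.0696·24.2) = 0.09449 m·K/W
ΣR = 3.114×10^-4 + 1.489 + 7.036 + 0.09449 = 8.620 m·K/W
Q' = ΔT/ΣR = (7.78 °C − 29.3 °C)/8.620 = -2.50 W/m
(Negative Q' ⇒ heat flows inward; heat gain = 2.50 W/m.)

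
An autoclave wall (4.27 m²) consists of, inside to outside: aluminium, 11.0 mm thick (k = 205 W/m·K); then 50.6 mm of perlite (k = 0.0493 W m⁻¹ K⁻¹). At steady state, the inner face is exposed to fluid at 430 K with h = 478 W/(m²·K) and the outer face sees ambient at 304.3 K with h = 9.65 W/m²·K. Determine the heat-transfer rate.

Q = 474 W

Resistance network (inner→outer):
  R_conv,in = 1/(hA) = 1/(478·4.27) = 4.899×10^-4 K/W
  R_aluminium = L/(kA) = 0.0110/(205·4.27) = 1.257×10^-5 K/W
  R_perlite = L/(kA) = 0.0506/(0.0493·4.27) = 0.2404 K/W
  R_conv,out = 1/(hA) = 1/(9.65·4.27) = 0.02427 K/W
ΣR = 4.899×10^-4 + 1.257×10^-5 + 0.2404 + 0.02427 = 0.2652 K/W
Q = ΔT/ΣR = (430 K − 304.3 K)/0.2652 = 474 W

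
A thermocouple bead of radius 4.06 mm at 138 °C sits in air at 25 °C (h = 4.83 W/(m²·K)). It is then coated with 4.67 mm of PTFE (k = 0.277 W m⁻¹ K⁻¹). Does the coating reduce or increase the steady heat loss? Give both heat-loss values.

Critical radius for a sphere: r_cr = 2k/h = 0.115 m = 11.5 cm.
Outer radius after coating: r₂ = 0.00406 + 0.00467 = 0.00873 m.
Since r₁ < r_cr and r₂ ≤ r_cr, the coating moves toward the maximum at r_cr — heat loss rises.
Bare: R = 1/(4πr₁²h) = 999.5 K/W; Q = 113/999.5 = 0.113 W.
Coated: R = R_cond + R_conv = 254.0 K/W; Q = 113/254.0 = 0.445 W.

increases: 0.113 → 0.445 W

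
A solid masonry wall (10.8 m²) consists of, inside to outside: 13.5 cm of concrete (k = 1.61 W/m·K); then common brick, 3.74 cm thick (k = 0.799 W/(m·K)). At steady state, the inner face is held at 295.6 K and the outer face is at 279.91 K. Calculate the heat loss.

Q = 1300 W

Series thermal resistances, inner to outer:
  R_concrete = L/(kA) = 0.135/(1.61·10.8) = 0.007764 K/W
  R_common brick = L/(kA) = 0.0374/(0.799·10.8) = 0.004334 K/W
ΣR = 0.007764 + 0.004334 = 0.01210 K/W
Q = ΔT/ΣR = (295.6 K − 279.91 K)/0.01210 = 1300 W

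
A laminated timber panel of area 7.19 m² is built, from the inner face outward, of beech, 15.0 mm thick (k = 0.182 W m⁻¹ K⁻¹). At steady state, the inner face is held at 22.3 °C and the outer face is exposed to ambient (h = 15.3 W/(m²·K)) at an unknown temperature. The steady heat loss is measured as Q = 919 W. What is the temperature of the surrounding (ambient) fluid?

T_out = 3.41 °C

Sum the resistances:
  R_beech = L/(kA) = 0.0150/(0.182·7.19) = 0.01146 K/W
  R_conv,out = 1/(hA) = 1/(15.3·7.19) = 0.009090 K/W
ΣR = 0.02055 K/W
ΔT = Q·ΣR = 919 × 0.02055 = 18.89 K
Heat flows outward, so T_out = T_in − ΔT = 22.3 − 18.89 = 3.41 °C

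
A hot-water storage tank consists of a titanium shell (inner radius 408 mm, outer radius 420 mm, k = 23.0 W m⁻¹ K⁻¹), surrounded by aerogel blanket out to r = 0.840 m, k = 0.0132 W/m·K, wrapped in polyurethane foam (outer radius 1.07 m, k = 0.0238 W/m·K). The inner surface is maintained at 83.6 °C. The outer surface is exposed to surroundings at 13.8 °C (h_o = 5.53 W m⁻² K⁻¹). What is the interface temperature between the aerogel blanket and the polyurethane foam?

Resistance network (inner→outer):
  R_titanium = (1/0.408 − 1/0.420)/(4πk) = 0.07003/(4π·23.0) = 2.423×10^-4 K/W
  R_aerogel blanket = (1/0.420 − 1/0.840)/(4πk) = 1.190/(4π·0.0132) = 7.177 K/W
  R_polyurethane foam = (1/0.840 − 1/1.07)/(4πk) = 0.2559/(4π·0.0238) = 0.8556 K/W
  R_conv,out = 1/(4πr²h) = 1/(4π·1.07²·5.53) = 0.01257 K/W
ΣR = 2.423×10^-4 + 7.177 + 0.8556 + 0.01257 = 8.045 K/W
Q = ΔT/ΣR = (83.6 °C − 13.8 °C)/8.045 = 8.676 W
From the inner boundary to the aerogel blanket/polyurethane foam interface, ΣR_partial = 7.177 K/W.
T_interface = T_in − Q·ΣR_partial = 83.6 °C − (8.676)(7.177) = 21.3 °C

T = 21.3 °C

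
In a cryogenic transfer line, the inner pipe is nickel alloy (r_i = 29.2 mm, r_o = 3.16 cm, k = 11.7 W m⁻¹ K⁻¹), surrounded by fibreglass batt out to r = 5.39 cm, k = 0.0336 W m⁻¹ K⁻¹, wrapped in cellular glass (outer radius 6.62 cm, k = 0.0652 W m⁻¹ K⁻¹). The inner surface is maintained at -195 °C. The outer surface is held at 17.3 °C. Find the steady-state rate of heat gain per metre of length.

Resistance network (inner→outer):
  R'_nickel alloy = ln(0.0316/0.0292)/(2πk) = 0.07899/(2π·11.7) = 0.001074 m·K/W
  R'_fibreglass batt = ln(0.0539/0.0316)/(2πk) = 0.5340/(2π·0.0336) = 2.529 m·K/W
  R'_cellular glass = ln(0.0662/0.0539)/(2πk) = 0.2055/(2π·0.0652) = 0.5018 m·K/W
ΣR = 0.001074 + 2.529 + 0.5018 = 3.032 m·K/W
Q' = ΔT/ΣR = (-195 °C − 17.3 °C)/3.032 = -70.0 W/m
(Negative Q' ⇒ heat flows inward; heat gain = 70.0 W/m.)

Q' = 70.0 W/m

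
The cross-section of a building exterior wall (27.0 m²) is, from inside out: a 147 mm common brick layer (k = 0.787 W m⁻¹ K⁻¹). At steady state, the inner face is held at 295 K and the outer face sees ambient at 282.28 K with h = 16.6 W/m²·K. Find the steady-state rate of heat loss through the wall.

Q = 1390 W

Resistance network (inner→outer):
  R_common brick = L/(kA) = 0.147/(0.787·27.0) = 0.006918 K/W
  R_conv,out = 1/(hA) = 1/(16.6·27.0) = 0.002231 K/W
ΣR = 0.006918 + 0.002231 = 0.009149 K/W
Q = ΔT/ΣR = (295 K − 282.28 K)/0.009149 = 1390 W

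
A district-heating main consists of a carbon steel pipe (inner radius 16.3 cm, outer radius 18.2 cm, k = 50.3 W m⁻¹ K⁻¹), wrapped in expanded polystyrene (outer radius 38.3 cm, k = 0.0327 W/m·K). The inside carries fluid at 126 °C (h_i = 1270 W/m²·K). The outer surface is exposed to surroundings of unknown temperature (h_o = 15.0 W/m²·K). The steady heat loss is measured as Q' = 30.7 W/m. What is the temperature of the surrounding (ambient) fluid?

T_out = 13.9 °C

Series resistances:
  R'_conv,in = 1/(2πr h) = 1/(2π·0.163·1270) = 7.688×10^-4 m·K/W
  R'_carbon steel = ln(0.182/0.163)/(2πk) = 0.1103/(2π·50.3) = 3.489×10^-4 m·K/W
  R'_expanded polystyrene = ln(0.383/0.182)/(2πk) = 0.7440/(2π·0.0327) = 3.621 m·K/W
  R'_conv,out = 1/(2πr h) = 1/(2π·0.383·15.0) = 0.02770 m·K/W
ΣR = 3.650 m·K/W
ΔT = Q'·ΣR = 30.7 × 3.650 = 112.1 K
Heat flows outward, so T_out = T_in − ΔT = 126 − 112.1 = 13.9 °C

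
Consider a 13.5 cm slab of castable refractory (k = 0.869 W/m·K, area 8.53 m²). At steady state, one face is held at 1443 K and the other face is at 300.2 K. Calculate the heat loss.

Q = 62700 W

Q = kA·ΔT/L = 0.869 × 8.53 × |1443 K − 300.2 K| / 0.135 = 62700 W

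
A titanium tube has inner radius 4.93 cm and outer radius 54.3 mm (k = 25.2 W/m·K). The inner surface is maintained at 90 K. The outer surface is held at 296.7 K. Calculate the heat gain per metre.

Q' = 2πk·ΔT/ln(r₂/r₁) = 2π × 25.2 × 206.7 / ln(0.0543/0.0493) = 3.39×10^5 W/m

Q' = 339 kW/m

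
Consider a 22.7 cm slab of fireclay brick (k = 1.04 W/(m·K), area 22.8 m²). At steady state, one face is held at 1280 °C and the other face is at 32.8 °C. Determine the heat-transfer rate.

Q = kA·ΔT/L = 1.04 × 22.8 × |1280 °C − 32.8 °C| / 0.227 = 1.30×10^5 W

Q = 130 kW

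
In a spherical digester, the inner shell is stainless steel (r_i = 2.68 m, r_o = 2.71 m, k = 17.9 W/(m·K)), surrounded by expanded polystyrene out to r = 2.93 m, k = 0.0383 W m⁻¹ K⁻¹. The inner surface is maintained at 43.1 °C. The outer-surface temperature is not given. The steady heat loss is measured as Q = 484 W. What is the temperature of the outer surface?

T_out = 15.2 °C

Sum the resistances:
  R_stainless steel = (1/2.68 − 1/2.71)/(4πk) = 0.004131/(4π·17.9) = 1.836×10^-5 K/W
  R_expanded polystyrene = (1/2.71 − 1/2.93)/(4πk) = 0.02771/(4π·0.0383) = 0.05757 K/W
ΣR = 0.05759 K/W
ΔT = Q·ΣR = 484 × 0.05759 = 27.87 K
Heat flows outward, so T_out = T_in − ΔT = 43.1 − 27.87 = 15.2 °C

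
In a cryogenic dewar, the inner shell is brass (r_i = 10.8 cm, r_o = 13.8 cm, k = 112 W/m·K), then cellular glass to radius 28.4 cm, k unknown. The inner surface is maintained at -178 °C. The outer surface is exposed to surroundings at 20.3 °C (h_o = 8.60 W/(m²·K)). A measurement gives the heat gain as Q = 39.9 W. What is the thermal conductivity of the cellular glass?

k = 0.0611 W/m·K

ΣR = ΔT/Q = |-178 − 20.3|/39.9 = 4.970 K/W
Known resistances:
  R_brass = (1/0.108 − 1/0.138)/(4πk) = 2.013/(4π·112) = 0.001430 K/W
  R_conv,out = 1/(4πr²h) = 1/(4π·0.284²·8.60) = 0.1147 K/W
R_cellular glass = ΣR − ΣR_known = 4.970 − 0.1161 = 4.854 K/W
(1/r₁−1/r₂)/(4πk) = 4.854 ⇒ k = 3.725/(4π·4.854) = 0.0611 W/m·K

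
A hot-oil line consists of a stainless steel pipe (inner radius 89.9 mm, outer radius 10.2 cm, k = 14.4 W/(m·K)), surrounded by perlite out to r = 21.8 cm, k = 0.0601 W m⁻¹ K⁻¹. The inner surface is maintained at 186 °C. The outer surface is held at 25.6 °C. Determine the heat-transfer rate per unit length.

Q' = 79.7 W/m

Series thermal resistances, inner to outer:
  R'_stainless steel = ln(0.102/0.0899)/(2πk) = 0.1263/(2π·14.4) = 0.001396 m·K/W
  R'_perlite = ln(0.218/0.102)/(2πk) = 0.7595/(2π·0.0601) = 2.011 m·K/W
ΣR = 0.001396 + 2.011 = 2.012 m·K/W
Q' = ΔT/ΣR = (186 °C − 25.6 °C)/2.012 = 79.7 W/m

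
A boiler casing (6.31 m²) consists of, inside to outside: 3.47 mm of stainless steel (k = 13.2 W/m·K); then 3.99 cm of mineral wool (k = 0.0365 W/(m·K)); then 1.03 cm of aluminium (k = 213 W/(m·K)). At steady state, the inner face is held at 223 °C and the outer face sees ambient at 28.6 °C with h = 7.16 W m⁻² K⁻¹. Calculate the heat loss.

Q = 995 W

Resistance network (inner→outer):
  R_stainless steel = L/(kA) = 0.00347/(13.2·6.31) = 4.166×10^-5 K/W
  R_mineral wool = L/(kA) = 0.0399/(0.0365·6.31) = 0.1732 K/W
  R_aluminium = L/(kA) = 0.0103/(213·6.31) = 7.664×10^-6 K/W
  R_conv,out = 1/(hA) = 1/(7.16·6.31) = 0.02213 K/W
ΣR = 4.166×10^-5 + 0.1732 + 7.664×10^-6 + 0.02213 = 0.1954 K/W
Q = ΔT/ΣR = (223 °C − 28.6 °C)/0.1954 = 995 W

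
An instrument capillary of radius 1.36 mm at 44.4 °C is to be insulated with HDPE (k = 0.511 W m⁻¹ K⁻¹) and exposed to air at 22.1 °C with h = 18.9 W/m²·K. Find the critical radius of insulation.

For a cylinder, r_cr = k_ins/h = 0.511/18.9 = 0.0270 m = 2.70 cm

r_cr = 2.70 cm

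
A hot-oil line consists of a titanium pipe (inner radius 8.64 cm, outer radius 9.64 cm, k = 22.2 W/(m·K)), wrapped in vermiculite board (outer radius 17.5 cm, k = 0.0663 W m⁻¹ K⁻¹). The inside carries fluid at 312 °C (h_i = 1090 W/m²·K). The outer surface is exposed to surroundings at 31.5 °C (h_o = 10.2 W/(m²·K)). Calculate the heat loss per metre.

Series thermal resistances, inner to outer:
  R'_conv,in = 1/(2πr h) = 1/(2π·0.0864·1090) = 0.001690 m·K/W
  R'_titanium = ln(0.0964/0.0864)/(2πk) = 0.1095/(2π·22.2) = 7.852×10^-4 m·K/W
  R'_vermiculite board = ln(0.175/0.0964)/(2πk) = 0.5963/(2π·0.0663) = 1.431 m·K/W
  R'_conv,out = 1/(2πr h) = 1/(2π·0.175·10.2) = 0.08916 m·K/W
ΣR = 0.001690 + 7.852×10^-4 + 1.431 + 0.08916 = 1.523 m·K/W
Q' = ΔT/ΣR = (312 °C − 31.5 °C)/1.523 = 184 W/m

Q' = 184 W/m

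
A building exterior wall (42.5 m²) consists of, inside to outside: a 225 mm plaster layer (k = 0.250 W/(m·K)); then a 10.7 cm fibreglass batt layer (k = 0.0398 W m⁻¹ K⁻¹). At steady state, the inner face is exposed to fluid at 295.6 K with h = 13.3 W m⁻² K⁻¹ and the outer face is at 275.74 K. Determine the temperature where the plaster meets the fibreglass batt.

T = 290.3 K

Resistance network (inner→outer):
  R_conv,in = 1/(hA) = 1/(13.3·42.5) = 0.001769 K/W
  R_plaster = L/(kA) = 0.225/(0.250·42.5) = 0.02118 K/W
  R_fibreglass batt = L/(kA) = 0.107/(0.0398·42.5) = 0.06326 K/W
ΣR = 0.001769 + 0.02118 + 0.06326 = 0.08621 K/W
Q = ΔT/ΣR = (295.6 K − 275.74 K)/0.08621 = 230.4 W
From the inner boundary to the plaster/fibreglass batt interface, ΣR_partial = 0.02295 K/W.
T_interface = T_in − Q·ΣR_partial = 295.6 K − (230.4)(0.02295) = 290.3 K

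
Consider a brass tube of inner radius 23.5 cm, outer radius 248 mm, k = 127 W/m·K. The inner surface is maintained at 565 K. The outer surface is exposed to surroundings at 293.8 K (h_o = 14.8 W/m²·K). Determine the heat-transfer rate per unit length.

Resistance network (inner→outer):
  R'_brass = ln(0.248/0.235)/(2πk) = 0.05384/(2π·127) = 6.748×10^-5 m·K/W
  R'_conv,out = 1/(2πr h) = 1/(2π·0.248·14.8) = 0.04336 m·K/W
ΣR = 6.748×10^-5 + 0.04336 = 0.04343 m·K/W
Q' = ΔT/ΣR = (565 K − 293.8 K)/0.04343 = 6240 W/m

Q' = 6.24 kW/m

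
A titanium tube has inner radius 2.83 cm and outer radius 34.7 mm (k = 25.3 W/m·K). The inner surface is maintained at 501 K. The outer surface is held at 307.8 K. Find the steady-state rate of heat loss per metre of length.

Q' = 2πk·ΔT/ln(r₂/r₁) = 2π × 25.3 × 193.2 / ln(0.0347/0.0283) = 1.51×10^5 W/m

Q' = 151 kW/m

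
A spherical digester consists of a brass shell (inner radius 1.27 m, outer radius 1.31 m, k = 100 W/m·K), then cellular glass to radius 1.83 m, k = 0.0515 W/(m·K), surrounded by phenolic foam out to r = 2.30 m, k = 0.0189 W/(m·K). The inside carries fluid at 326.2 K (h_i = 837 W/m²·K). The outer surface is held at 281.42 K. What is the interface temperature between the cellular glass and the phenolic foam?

Resistance network (inner→outer):
  R_conv,in = 1/(4πr²h) = 1/(4π·1.27²·837) = 5.895×10^-5 K/W
  R_brass = (1/1.27 − 1/1.31)/(4πk) = 0.02404/(4π·100) = 1.913×10^-5 K/W
  R_cellular glass = (1/1.31 − 1/1.83)/(4πk) = 0.2169/(4π·0.0515) = 0.3352 K/W
  R_phenolic foam = (1/1.83 − 1/2.30)/(4πk) = 0.1117/(4π·0.0189) = 0.4702 K/W
ΣR = 5.895×10^-5 + 1.913×10^-5 + 0.3352 + 0.4702 = 0.8055 K/W
Q = ΔT/ΣR = (326.2 K − 281.42 K)/0.8055 = 55.59 W
From the inner boundary to the cellular glass/phenolic foam interface, ΣR_partial = 0.3353 K/W.
T_interface = T_in − Q·ΣR_partial = 326.2 K − (55.59)(0.3353) = 307.6 K

T = 307.6 K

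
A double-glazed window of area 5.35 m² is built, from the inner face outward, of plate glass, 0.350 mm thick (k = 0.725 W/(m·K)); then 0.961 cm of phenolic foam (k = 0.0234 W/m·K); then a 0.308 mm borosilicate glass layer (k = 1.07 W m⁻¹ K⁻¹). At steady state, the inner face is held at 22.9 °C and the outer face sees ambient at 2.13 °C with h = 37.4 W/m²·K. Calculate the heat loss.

Treat each layer as a resistance in series:
  R_plate glass = L/(kA) = 3.50×10^-4/(0.725·5.35) = 9.024×10^-5 K/W
  R_phenolic foam = L/(kA) = 0.00961/(0.0234·5.35) = 0.07676 K/W
  R_borosilicate glass = L/(kA) = 3.08×10^-4/(1.07·5.35) = 5.380×10^-5 K/W
  R_conv,out = 1/(hA) = 1/(37.4·5.35) = 0.004998 K/W
ΣR = 9.024×10^-5 + 0.07676 + 5.380×10^-5 + 0.004998 = 0.08190 K/W
Q = ΔT/ΣR = (22.9 °C − 2.13 °C)/0.08190 = 254 W

Q = 254 W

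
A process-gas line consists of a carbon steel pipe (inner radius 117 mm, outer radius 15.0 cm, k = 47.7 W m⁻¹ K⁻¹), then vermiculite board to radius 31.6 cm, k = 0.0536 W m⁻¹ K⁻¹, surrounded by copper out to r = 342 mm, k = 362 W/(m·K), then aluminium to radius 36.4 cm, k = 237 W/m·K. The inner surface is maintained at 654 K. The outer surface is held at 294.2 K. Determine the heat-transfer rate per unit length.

Q' = 163 W/m

Series thermal resistances, inner to outer:
  R'_carbon steel = ln(0.150/0.117)/(2πk) = 0.2485/(2π·47.7) = 8.290×10^-4 m·K/W
  R'_vermiculite board = ln(0.316/0.150)/(2πk) = 0.7451/(2π·0.0536) = 2.212 m·K/W
  R'_copper = ln(0.342/0.316)/(2πk) = 0.07907/(2π·362) = 3.476×10^-5 m·K/W
  R'_aluminium = ln(0.364/0.342)/(2πk) = 0.06234/(2π·237) = 4.187×10^-5 m·K/W
ΣR = 8.290×10^-4 + 2.212 + 3.476×10^-5 + 4.187×10^-5 = 2.213 m·K/W
Q' = ΔT/ΣR = (654 K − 294.2 K)/2.213 = 163 W/m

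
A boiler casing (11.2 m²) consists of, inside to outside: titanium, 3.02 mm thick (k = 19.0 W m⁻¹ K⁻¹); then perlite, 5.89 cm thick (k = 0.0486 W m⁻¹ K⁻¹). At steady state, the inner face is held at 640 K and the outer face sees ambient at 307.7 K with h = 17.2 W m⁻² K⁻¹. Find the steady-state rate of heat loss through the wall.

Q = 2.93 kW

Treat each layer as a resistance in series:
  R_titanium = L/(kA) = 0.00302/(19.0·11.2) = 1.419×10^-5 K/W
  R_perlite = L/(kA) = 0.0589/(0.0486·11.2) = 0.1082 K/W
  R_conv,out = 1/(hA) = 1/(17.2·11.2) = 0.005191 K/W
ΣR = 1.419×10^-5 + 0.1082 + 0.005191 = 0.1134 K/W
Q = ΔT/ΣR = (640 K − 307.7 K)/0.1134 = 2930 W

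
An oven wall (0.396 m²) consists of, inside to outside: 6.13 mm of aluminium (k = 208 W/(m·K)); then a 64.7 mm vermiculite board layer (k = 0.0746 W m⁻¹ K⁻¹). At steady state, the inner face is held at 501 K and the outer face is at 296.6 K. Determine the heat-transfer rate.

Q = 93.3 W

Treat each layer as a resistance in series:
  R_aluminium = L/(kA) = 0.00613/(208·0.396) = 7.442×10^-5 K/W
  R_vermiculite board = L/(kA) = 0.0647/(0.0746·0.396) = 2.190 K/W
ΣR = 7.442×10^-5 + 2.190 = 2.190 K/W
Q = ΔT/ΣR = (501 K − 296.6 K)/2.190 = 93.3 W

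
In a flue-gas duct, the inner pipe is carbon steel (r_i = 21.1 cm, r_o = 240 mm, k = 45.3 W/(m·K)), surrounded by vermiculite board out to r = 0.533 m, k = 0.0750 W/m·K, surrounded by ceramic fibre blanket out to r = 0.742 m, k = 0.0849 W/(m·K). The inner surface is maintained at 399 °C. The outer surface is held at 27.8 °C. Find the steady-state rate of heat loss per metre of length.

Q' = 160 W/m

Series thermal resistances, inner to outer:
  R'_carbon steel = ln(0.240/0.211)/(2πk) = 0.1288/(2π·45.3) = 4.525×10^-4 m·K/W
  R'_vermiculite board = ln(0.533/0.240)/(2πk) = 0.7979/(2π·0.0750) = 1.693 m·K/W
  R'_ceramic fibre blanket = ln(0.742/0.533)/(2πk) = 0.3308/(2π·0.0849) = 0.6202 m·K/W
ΣR = 4.525×10^-4 + 1.693 + 0.6202 = 2.314 m·K/W
Q' = ΔT/ΣR = (399 °C − 27.8 °C)/2.314 = 160 W/m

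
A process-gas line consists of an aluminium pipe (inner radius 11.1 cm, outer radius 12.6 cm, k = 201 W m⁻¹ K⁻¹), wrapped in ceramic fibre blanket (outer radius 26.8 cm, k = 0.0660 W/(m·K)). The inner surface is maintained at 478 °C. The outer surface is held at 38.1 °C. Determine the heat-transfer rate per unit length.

Q' = 242 W/m

Series thermal resistances, inner to outer:
  R'_aluminium = ln(0.126/0.111)/(2πk) = 0.1268/(2π·201) = 1.004×10^-4 m·K/W
  R'_ceramic fibre blanket = ln(0.268/0.126)/(2πk) = 0.7547/(2π·0.0660) = 1.820 m·K/W
ΣR = 1.004×10^-4 + 1.820 = 1.820 m·K/W
Q' = ΔT/ΣR = (478 °C − 38.1 °C)/1.820 = 242 W/m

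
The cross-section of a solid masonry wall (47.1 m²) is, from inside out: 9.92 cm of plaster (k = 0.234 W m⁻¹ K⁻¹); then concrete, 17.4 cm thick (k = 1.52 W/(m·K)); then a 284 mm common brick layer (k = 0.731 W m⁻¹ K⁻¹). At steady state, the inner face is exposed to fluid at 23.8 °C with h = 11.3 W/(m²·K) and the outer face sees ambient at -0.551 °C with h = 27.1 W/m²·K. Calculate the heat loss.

Q = 1090 W

Resistance network (inner→outer):
  R_conv,in = 1/(hA) = 1/(11.3·47.1) = 0.001879 K/W
  R_plaster = L/(kA) = 0.0992/(0.234·47.1) = 0.009001 K/W
  R_concrete = L/(kA) = 0.174/(1.52·47.1) = 0.002430 K/W
  R_common brick = L/(kA) = 0.284/(0.731·47.1) = 0.008249 K/W
  R_conv,out = 1/(hA) = 1/(27.1·47.1) = 7.834×10^-4 K/W
ΣR = 0.001879 + 0.009001 + 0.002430 + 0.008249 + 7.834×10^-4 = 0.02234 K/W
Q = ΔT/ΣR = (23.8 °C − -0.551 °C)/0.02234 = 1090 W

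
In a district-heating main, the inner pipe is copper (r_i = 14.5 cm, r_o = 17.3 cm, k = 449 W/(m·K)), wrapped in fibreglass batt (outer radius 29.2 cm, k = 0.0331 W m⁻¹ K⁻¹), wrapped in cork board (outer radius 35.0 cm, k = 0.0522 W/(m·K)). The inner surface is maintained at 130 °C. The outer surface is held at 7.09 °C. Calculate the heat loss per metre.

Q' = 40.0 W/m

Series thermal resistances, inner to outer:
  R'_copper = ln(0.173/0.145)/(2πk) = 0.1766/(2π·449) = 6.258×10^-5 m·K/W
  R'_fibreglass batt = ln(0.292/0.173)/(2πk) = 0.5235/(2π·0.0331) = 2.517 m·K/W
  R'_cork board = ln(0.350/0.292)/(2πk) = 0.1812/(2π·0.0522) = 0.5524 m·K/W
ΣR = 6.258×10^-5 + 2.517 + 0.5524 = 3.069 m·K/W
Q' = ΔT/ΣR = (130 °C − 7.09 °C)/3.069 = 40.0 W/m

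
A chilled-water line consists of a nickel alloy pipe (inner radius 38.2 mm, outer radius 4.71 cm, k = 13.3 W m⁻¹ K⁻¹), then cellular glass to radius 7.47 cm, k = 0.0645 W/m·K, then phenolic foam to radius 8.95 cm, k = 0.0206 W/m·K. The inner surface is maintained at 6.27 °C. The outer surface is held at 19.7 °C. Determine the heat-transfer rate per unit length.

Treat each layer as a resistance in series:
  R'_nickel alloy = ln(0.0471/0.0382)/(2πk) = 0.2094/(2π·13.3) = 0.002506 m·K/W
  R'_cellular glass = ln(0.0747/0.0471)/(2πk) = 0.4612/(2π·0.0645) = 1.138 m·K/W
  R'_phenolic foam = ln(0.0895/0.0747)/(2πk) = 0.1808/(2π·0.0206) = 1.397 m·K/W
ΣR = 0.002506 + 1.138 + 1.397 = 2.538 m·K/W
Q' = ΔT/ΣR = (6.27 °C − 19.7 °C)/2.538 = -5.29 W/m
(Negative Q' ⇒ heat flows inward; heat gain = 5.29 W/m.)

Q' = 5.29 W/m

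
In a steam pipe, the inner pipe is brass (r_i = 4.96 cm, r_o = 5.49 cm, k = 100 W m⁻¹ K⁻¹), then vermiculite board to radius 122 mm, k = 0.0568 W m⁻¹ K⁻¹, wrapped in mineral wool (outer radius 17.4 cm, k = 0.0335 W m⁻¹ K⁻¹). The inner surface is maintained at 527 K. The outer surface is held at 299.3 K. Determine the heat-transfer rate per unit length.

Q' = 58.0 W/m

Resistance network (inner→outer):
  R'_brass = ln(0.0549/0.0496)/(2πk) = 0.1015/(2π·100) = 1.616×10^-4 m·K/W
  R'_vermiculite board = ln(0.122/0.0549)/(2πk) = 0.7985/(2π·0.0568) = 2.237 m·K/W
  R'_mineral wool = ln(0.174/0.122)/(2πk) = 0.3550/(2π·0.0335) = 1.687 m·K/W
ΣR = 1.616×10^-4 + 2.237 + 1.687 = 3.924 m·K/W
Q' = ΔT/ΣR = (527 K − 299.3 K)/3.924 = 58.0 W/m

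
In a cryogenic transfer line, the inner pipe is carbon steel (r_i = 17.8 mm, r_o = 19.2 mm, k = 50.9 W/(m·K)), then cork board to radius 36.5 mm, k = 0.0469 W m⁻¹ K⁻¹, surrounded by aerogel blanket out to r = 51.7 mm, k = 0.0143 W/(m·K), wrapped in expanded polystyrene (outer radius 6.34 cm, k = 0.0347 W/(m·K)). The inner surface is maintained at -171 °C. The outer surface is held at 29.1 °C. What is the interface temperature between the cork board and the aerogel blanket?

Treat each layer as a resistance in series:
  R'_carbon steel = ln(0.0192/0.0178)/(2πk) = 0.07571/(2π·50.9) = 2.367×10^-4 m·K/W
  R'_cork board = ln(0.0365/0.0192)/(2πk) = 0.6424/(2π·0.0469) = 2.180 m·K/W
  R'_aerogel blanket = ln(0.0517/0.0365)/(2πk) = 0.3481/(2π·0.0143) = 3.875 m·K/W
  R'_expanded polystyrene = ln(0.0634/0.0517)/(2πk) = 0.2040/(2π·0.0347) = 0.9357 m·K/W
ΣR = 2.367×10^-4 + 2.180 + 3.875 + 0.9357 = 6.991 m·K/W
Q' = ΔT/ΣR = (-171 °C − 29.1 °C)/6.991 = -28.62 W/m
From the inner boundary to the cork board/aerogel blanket interface, ΣR_partial = 2.180 m·K/W.
T_interface = T_in − Q'·ΣR_partial = -171 °C − (-28.62)(2.180) = -109 °C

T = -109 °C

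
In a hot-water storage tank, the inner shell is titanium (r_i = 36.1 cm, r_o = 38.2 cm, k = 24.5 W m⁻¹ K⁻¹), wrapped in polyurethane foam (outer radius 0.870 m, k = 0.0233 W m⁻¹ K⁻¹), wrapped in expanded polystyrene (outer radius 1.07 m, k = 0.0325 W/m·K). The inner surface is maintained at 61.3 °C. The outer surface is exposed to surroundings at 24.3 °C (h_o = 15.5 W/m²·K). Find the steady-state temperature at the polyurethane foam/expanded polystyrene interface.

Series thermal resistances, inner to outer:
  R_titanium = (1/0.361 − 1/0.382)/(4πk) = 0.1523/(4π·24.5) = 4.946×10^-4 K/W
  R_polyurethane foam = (1/0.382 − 1/0.870)/(4πk) = 1.468/(4π·0.0233) = 5.015 K/W
  R_expanded polystyrene = (1/0.870 − 1/1.07)/(4πk) = 0.2148/(4π·0.0325) = 0.5261 K/W
  R_conv,out = 1/(4πr²h) = 1/(4π·1.07²·15.5) = 0.004484 K/W
ΣR = 4.946×10^-4 + 5.015 + 0.5261 + 0.004484 = 5.546 K/W
Q = ΔT/ΣR = (61.3 °C − 24.3 °C)/5.546 = 6.671 W
From the inner boundary to the polyurethane foam/expanded polystyrene interface, ΣR_partial = 5.015 K/W.
T_interface = T_in − Q·ΣR_partial = 61.3 °C − (6.671)(5.015) = 27.8 °C

T = 27.8 °C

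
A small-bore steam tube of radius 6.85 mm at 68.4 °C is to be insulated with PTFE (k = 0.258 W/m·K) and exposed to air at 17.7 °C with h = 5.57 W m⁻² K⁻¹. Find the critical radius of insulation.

For a cylinder, r_cr = k_ins/h = 0.258/5.57 = 0.0463 m = 4.63 cm

r_cr = 4.63 cm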